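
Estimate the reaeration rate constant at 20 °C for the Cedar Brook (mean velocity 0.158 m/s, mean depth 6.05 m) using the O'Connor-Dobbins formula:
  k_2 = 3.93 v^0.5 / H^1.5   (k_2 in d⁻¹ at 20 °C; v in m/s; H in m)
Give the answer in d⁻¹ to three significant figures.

k_2 ≈ 0.105 d⁻¹

k_2 = 3.93 × 0.158^0.5 / 6.05^1.5 = 3.93 × 0.3975 / 14.88 = 0.1050 d⁻¹.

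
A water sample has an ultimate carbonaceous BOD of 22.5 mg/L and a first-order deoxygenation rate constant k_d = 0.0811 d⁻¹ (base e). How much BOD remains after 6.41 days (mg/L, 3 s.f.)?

L ≈ 13.4 mg/L

L_t = L₀ e^(−k_d t) = 22.5 × e^(−0.0811×6.41) = 22.5 × 0.5946 = 13.38 mg/L.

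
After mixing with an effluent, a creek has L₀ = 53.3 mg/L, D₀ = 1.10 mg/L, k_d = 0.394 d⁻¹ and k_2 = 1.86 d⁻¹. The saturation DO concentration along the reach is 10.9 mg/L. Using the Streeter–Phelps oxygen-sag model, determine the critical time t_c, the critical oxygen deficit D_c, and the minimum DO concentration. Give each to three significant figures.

t_c = [1/(k_2−k_d)] ln[(k_2/k_d)(1 − D₀(k_2−k_d)/(k_d L₀))]
= [1/(1.86−0.394)] ln[(1.86/0.394)(1 − 1.10×1.466/(0.394×53.3))]
= (1/1.466) ln[4.721 × 0.9232] = 0.6821 × ln(4.358) = 0.6821 × 1.472 = 1.004 d.
L(t_c) = L₀ e^(−k_d t_c) = 53.3 × 0.6733 = 35.88 mg/L, and at the critical point k_2 D_c = k_d L, so D_c = (0.394/1.86) × 35.88 = 7.601 mg/L.
Minimum DO = C_s − D_c = 10.9 − 7.601 = 3.299 mg/L.

t_c ≈ 1.00 d; D_c ≈ 7.60 mg/L; min DO ≈ 3.30 mg/L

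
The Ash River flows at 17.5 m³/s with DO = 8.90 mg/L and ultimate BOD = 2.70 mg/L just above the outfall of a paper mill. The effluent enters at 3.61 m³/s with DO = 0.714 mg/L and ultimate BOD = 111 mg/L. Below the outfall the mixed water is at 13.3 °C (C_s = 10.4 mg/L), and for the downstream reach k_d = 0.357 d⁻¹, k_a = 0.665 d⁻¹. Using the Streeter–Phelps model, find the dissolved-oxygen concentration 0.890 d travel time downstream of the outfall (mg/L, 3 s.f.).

Mixed DO = (17.5×8.90 + 3.61×0.714)/(17.5+3.61) = 158.3/21.11 = 7.500 mg/L.
Mixed L₀ = (17.5×2.70 + 3.61×111)/(21.11) = 448.0/21.11 = 21.22 mg/L.
Initial deficit D₀ = C_s − DO₀ = 10.4 − 7.500 = 2.900 mg/L.
D(0.890) = [0.357×21.22/(0.665−0.357)](e^(−0.357×0.890) − e^(−0.665×0.890)) + 2.900 e^(−0.665×0.890)
= 24.60 × (0.7278 − 0.5533) + 2.900 × 0.5533 = 5.896 mg/L.
DO = 10.4 − 5.896 = 4.504 mg/L.

DO ≈ 4.50 mg/L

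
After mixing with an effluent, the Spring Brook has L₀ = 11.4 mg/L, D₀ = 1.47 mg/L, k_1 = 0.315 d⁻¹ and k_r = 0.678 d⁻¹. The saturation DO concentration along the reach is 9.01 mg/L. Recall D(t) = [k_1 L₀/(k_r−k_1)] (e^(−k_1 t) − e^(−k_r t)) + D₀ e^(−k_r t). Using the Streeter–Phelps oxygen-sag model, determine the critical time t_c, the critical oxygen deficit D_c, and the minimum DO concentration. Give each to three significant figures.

t_c ≈ 1.67 d; D_c ≈ 3.13 mg/L; min DO ≈ 5.88 mg/L

At the critical point dD/dt = 0, so k_1 L₀ e^(−k_1 t) = k_r D. Substituting D(t) from the Streeter–Phelps equation and solving for t gives
t_c = ln[(k_r/k_1)(1 − D₀(k_r−k_1)/(k_1 L₀))] / (k_r−k_1).
Here k_r−k_1 = 0.3630 d⁻¹ and 1 − D₀(k_r−k_1)/(k_1 L₀) = 1 − 1.47×0.3630/(0.315×11.4) = 0.8514, so
t_c = ln(2.152 × 0.8514) / 0.3630 = 0.6057 / 0.3630 = 1.669 d.
D_c = (k_1/k_r) L₀ e^(−k_1 t_c) = (0.315/0.678) × 11.4 × e^(−0.315×1.669) = 0.4646 × 11.4 × 0.5912 = 3.131 mg/L.
Minimum DO = C_s − D_c = 9.01 − 3.131 = 5.879 mg/L.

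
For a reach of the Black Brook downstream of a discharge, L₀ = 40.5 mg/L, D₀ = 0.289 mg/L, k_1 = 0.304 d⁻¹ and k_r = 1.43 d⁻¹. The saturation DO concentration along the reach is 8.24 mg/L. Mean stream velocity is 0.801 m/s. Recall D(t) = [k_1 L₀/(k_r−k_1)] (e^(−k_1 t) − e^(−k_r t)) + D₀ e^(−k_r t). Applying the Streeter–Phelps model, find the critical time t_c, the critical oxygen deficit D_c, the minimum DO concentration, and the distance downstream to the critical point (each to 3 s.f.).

t_c ≈ 1.35 d; D_c ≈ 5.71 mg/L; min DO ≈ 2.53 mg/L; x_c ≈ 93.5 km

At the critical point dD/dt = 0, so k_1 L₀ e^(−k_1 t) = k_r D. Substituting D(t) from the Streeter–Phelps equation and solving for t gives
t_c = ln[(k_r/k_1)(1 − D₀(k_r−k_1)/(k_1 L₀))] / (k_r−k_1).
Here k_r−k_1 = 1.126 d⁻¹ and 1 − D₀(k_r−k_1)/(k_1 L₀) = 1 − 0.289×1.126/(0.304×40.5) = 0.9736, so
t_c = ln(4.704 × 0.9736) / 1.126 = 1.522 / 1.126 = 1.351 d.
L(t_c) = L₀ e^(−k_1 t_c) = 40.5 × 0.6631 = 26.86 mg/L, and at the critical point k_r D_c = k_1 L, so D_c = (0.304/1.43) × 26.86 = 5.709 mg/L.
Minimum DO = C_s − D_c = 8.24 − 5.709 = 2.531 mg/L.
x_c = v t_c = 0.801 m/s × 1.351 d × 86400 s/d = 93520 m ≈ 93.5 km.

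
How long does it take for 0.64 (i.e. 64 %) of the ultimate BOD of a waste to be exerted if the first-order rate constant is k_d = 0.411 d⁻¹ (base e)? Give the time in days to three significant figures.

t ≈ 2.49 d

y/L₀ = 1 − e^(−k_d t) = 0.64 ⇒ e^(−k_d t) = 0.360
t = −ln(0.360) / 0.411 = 1.022 / 0.411 = 2.486 d.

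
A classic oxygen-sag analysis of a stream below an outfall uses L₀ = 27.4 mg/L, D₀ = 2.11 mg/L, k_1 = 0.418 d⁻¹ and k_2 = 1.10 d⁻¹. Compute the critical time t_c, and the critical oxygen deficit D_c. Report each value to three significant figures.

t_c = [1/(k_2−k_1)] ln[(k_2/k_1)(1 − D₀(k_2−k_1)/(k_1 L₀))]
= [1/(1.10−0.418)] ln[(1.10/0.418)(1 − 2.11×0.6820/(0.418×27.4))]
= (1/0.6820) ln[2.632 × 0.8744] = 1.466 × ln(2.301) = 1.466 × 0.8333 = 1.222 d.
D_c = (k_1/k_2) L₀ e^(−k_1 t_c) = (0.418/1.10) × 27.4 × e^(−0.418×1.222) = 0.3800 × 27.4 × 0.6000 = 6.248 mg/L.

t_c ≈ 1.22 d; D_c ≈ 6.25 mg/L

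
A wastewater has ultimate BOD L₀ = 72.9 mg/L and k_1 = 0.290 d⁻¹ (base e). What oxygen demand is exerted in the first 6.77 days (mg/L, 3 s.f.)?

y_t = L₀(1 − e^(−k_1 t)) = 72.9 × (1 − e^(−0.290×6.77))
= 72.9 × (1 − 0.1404) = 72.9 × 0.8596 = 62.67 mg/L.

y ≈ 62.7 mg/L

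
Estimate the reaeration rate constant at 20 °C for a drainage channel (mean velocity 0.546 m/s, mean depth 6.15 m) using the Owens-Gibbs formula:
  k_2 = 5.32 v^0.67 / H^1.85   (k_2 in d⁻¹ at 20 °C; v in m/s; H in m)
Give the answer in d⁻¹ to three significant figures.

k_2 = 5.32 × 0.546^0.67 / 6.15^1.85 = 5.32 × 0.6667 / 28.80 = 0.1231 d⁻¹.

k_2 ≈ 0.123 d⁻¹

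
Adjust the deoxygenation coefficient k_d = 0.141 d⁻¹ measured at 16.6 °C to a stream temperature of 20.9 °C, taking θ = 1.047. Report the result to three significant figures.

k_d(T₂) = k_d(T₁) · θ^(T₂−T₁) = 0.141 × 1.047^(20.9−16.6)
= 0.141 × 1.047^4.30 = 0.141 × 1.218 = 0.1718 d⁻¹.

k_d ≈ 0.172 d⁻¹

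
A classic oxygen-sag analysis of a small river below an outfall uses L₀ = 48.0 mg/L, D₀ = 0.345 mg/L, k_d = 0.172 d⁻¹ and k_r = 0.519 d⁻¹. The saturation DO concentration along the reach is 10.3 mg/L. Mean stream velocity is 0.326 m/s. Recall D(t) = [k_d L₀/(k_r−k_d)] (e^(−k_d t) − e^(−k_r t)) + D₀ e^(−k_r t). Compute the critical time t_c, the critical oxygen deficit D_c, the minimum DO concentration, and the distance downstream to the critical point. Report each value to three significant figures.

t_c ≈ 3.14 d; D_c ≈ 9.27 mg/L; min DO ≈ 1.03 mg/L; x_c ≈ 88.5 km

With k_r/k_d = 3.017 and 1 − D₀(k_r−k_d)/(k_d L₀) = 0.9855,
t_c = ln(3.017 × 0.9855) / (0.519 − 0.172) = ln(2.974) / 0.3470 = 1.090/0.3470 = 3.141 d.
D_c = (k_d/k_r) L₀ e^(−k_d t_c) = (0.172/0.519) × 48.0 × e^(−0.172×3.141) = 0.3314 × 48.0 × 0.5826 = 9.268 mg/L.
Minimum DO = C_s − D_c = 10.3 − 9.268 = 1.032 mg/L.
x_c = v t_c = 0.326 m/s × 3.141 d × 86400 s/d = 88460 m ≈ 88.5 km.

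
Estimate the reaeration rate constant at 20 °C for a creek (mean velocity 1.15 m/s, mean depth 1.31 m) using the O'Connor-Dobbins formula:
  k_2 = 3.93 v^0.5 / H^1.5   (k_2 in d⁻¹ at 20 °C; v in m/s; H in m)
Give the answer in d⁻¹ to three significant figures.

k_2 = 3.93 × 1.15^0.5 / 1.31^1.5 = 3.93 × 1.072 / 1.499 = 2.811 d⁻¹.

k_2 ≈ 2.81 d⁻¹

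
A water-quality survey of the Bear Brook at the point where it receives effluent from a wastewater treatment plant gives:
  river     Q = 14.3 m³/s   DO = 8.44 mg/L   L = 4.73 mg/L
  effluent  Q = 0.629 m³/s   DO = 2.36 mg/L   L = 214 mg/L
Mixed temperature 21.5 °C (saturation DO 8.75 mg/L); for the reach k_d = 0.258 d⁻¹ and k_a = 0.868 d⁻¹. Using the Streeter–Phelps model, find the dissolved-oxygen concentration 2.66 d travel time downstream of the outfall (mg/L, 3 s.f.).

Mixed DO = (14.3×8.44 + 0.629×2.36)/(14.3+0.629) = 122.2/14.93 = 8.184 mg/L.
Mixed L₀ = (14.3×4.73 + 0.629×214)/(14.93) = 202.2/14.93 = 13.55 mg/L.
Initial deficit D₀ = C_s − DO₀ = 8.75 − 8.184 = 0.5662 mg/L.
D(2.66) = [0.258×13.55/(0.868−0.258)](e^(−0.258×2.66) − e^(−0.868×2.66)) + 0.5662 e^(−0.868×2.66)
= 5.730 × (0.5034 − 0.09937) + 0.5662 × 0.09937 = 2.372 mg/L.
DO = 8.75 − 2.372 = 6.378 mg/L.

DO ≈ 6.38 mg/L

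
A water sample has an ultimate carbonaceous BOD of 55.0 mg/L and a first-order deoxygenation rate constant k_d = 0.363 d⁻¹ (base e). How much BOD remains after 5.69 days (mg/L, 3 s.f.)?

L_t = L₀ e^(−k_d t) = 55.0 × e^(−0.363×5.69) = 55.0 × 0.1268 = 6.972 mg/L.

L ≈ 6.97 mg/L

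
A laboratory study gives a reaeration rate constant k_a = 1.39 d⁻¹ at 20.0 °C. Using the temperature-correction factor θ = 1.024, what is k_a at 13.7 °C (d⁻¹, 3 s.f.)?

k_a ≈ 1.20 d⁻¹

k_a(T₂) = k_a(T₁) · θ^(T₂−T₁) = 1.39 × 1.024^(13.7−20.0)
= 1.39 × 1.024^-6.30 = 1.39 × 0.8612 = 1.197 d⁻¹.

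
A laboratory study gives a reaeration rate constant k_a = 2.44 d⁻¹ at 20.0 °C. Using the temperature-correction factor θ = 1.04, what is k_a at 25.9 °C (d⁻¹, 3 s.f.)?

k_a(T₂) = k_a(T₁) · θ^(T₂−T₁) = 2.44 × 1.04^(25.9−20.0)
= 2.44 × 1.04^5.90 = 2.44 × 1.260 = 3.075 d⁻¹.

k_a ≈ 3.08 d⁻¹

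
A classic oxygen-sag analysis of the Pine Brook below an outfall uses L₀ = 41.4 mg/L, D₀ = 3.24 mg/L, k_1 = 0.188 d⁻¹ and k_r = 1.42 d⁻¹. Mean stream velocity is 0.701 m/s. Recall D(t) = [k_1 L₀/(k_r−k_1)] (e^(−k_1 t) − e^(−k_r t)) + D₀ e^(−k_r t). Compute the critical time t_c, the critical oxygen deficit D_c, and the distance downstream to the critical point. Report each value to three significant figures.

At the critical point dD/dt = 0, so k_1 L₀ e^(−k_1 t) = k_r D. Substituting D(t) from the Streeter–Phelps equation and solving for t gives
t_c = ln[(k_r/k_1)(1 − D₀(k_r−k_1)/(k_1 L₀))] / (k_r−k_1).
Here k_r−k_1 = 1.232 d⁻¹ and 1 − D₀(k_r−k_1)/(k_1 L₀) = 1 − 3.24×1.232/(0.188×41.4) = 0.4871, so
t_c = ln(7.553 × 0.4871) / 1.232 = 1.303 / 1.232 = 1.057 d.
L(t_c) = L₀ e^(−k_1 t_c) = 41.4 × 0.8197 = 33.94 mg/L, and at the critical point k_r D_c = k_1 L, so D_c = (0.188/1.42) × 33.94 = 4.493 mg/L.
x_c = v t_c = 0.701 m/s × 1.057 d × 86400 s/d = 64050 m ≈ 64.0 km.

t_c ≈ 1.06 d; D_c ≈ 4.49 mg/L; x_c ≈ 64.0 km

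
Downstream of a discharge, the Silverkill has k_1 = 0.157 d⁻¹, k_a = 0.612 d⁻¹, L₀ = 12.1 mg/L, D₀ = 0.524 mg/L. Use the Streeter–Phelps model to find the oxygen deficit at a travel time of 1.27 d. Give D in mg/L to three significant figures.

k_1 L₀/(k_a−k_1) = 0.157×12.1/(0.612−0.157) = 1.900/0.4550 = 4.175 mg/L.
e^(−k_1 t) = e^(−0.157×1.270) = 0.8192; e^(−k_a t) = e^(−0.612×1.270) = 0.4597.
D = 4.175 × (0.8192 − 0.4597) + 0.524 × 0.4597 = 1.501 + 0.2409 = 1.742 mg/L.

D ≈ 1.74 mg/L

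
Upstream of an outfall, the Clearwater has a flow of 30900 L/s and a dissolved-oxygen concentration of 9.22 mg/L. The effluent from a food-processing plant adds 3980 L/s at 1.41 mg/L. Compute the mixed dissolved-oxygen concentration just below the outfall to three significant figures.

8.33 mg/L

Flow-weighted mixing: C = (Q_r C_r + Q_w C_w)/(Q_r + Q_w)
= (30900×9.22 + 3980×1.41)/(30900 + 3980) = 290500/34880 = 8.329 mg/L.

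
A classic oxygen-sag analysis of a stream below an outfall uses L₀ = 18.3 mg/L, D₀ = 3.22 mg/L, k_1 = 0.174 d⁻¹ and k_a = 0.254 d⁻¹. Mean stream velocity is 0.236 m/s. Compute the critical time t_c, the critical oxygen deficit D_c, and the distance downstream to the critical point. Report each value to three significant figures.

With k_a/k_1 = 1.460 and 1 − D₀(k_a−k_1)/(k_1 L₀) = 0.9191,
t_c = ln(1.460 × 0.9191) / (0.254 − 0.174) = ln(1.342) / 0.08000 = 0.2939/0.08000 = 3.674 d.
D_c = (k_1/k_a) L₀ e^(−k_1 t_c) = (0.174/0.254) × 18.3 × e^(−0.174×3.674) = 0.6850 × 18.3 × 0.5277 = 6.615 mg/L.
x_c = v t_c = 0.236 m/s × 3.674 d × 86400 s/d = 74910 m ≈ 74.9 km.

t_c ≈ 3.67 d; D_c ≈ 6.62 mg/L; x_c ≈ 74.9 km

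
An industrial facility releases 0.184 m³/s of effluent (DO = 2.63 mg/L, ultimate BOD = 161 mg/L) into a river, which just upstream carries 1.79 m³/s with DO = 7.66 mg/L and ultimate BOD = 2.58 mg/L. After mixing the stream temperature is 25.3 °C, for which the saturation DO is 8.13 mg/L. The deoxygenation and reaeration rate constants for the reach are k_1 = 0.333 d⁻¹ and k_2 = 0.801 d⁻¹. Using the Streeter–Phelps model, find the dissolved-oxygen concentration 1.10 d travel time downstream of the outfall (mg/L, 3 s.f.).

Mixed DO = (1.79×7.66 + 0.184×2.63)/(1.79+0.184) = 14.20/1.974 = 7.191 mg/L.
Mixed L₀ = (1.79×2.58 + 0.184×161)/(1.974) = 34.24/1.974 = 17.35 mg/L.
Initial deficit D₀ = C_s − DO₀ = 8.13 − 7.191 = 0.9389 mg/L.
D(1.10) = [0.333×17.35/(0.801−0.333)](e^(−0.333×1.10) − e^(−0.801×1.10)) + 0.9389 e^(−0.801×1.10)
= 12.34 × (0.6933 − 0.4143) + 0.9389 × 0.4143 = 3.832 mg/L.
DO = 8.13 − 3.832 = 4.298 mg/L.

DO ≈ 4.30 mg/L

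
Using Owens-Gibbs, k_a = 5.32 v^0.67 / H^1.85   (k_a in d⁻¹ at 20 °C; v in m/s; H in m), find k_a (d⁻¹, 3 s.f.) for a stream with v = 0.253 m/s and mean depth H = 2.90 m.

k_a = 5.32 × 0.253^0.67 / 2.90^1.85 = 5.32 × 0.3982 / 7.169 = 0.2955 d⁻¹.

k_a ≈ 0.296 d⁻¹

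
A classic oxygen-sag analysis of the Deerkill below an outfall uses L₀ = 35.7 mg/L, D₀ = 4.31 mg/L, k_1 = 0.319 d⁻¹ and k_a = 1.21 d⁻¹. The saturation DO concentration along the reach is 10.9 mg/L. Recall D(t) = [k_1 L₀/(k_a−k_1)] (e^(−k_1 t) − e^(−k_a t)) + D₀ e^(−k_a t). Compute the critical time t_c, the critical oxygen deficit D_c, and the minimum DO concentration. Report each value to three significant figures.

t_c = [1/(k_a−k_1)] ln[(k_a/k_1)(1 − D₀(k_a−k_1)/(k_1 L₀))]
= [1/(1.21−0.319)] ln[(1.21/0.319)(1 − 4.31×0.8910/(0.319×35.7))]
= (1/0.8910) ln[3.793 × 0.6628] = 1.122 × ln(2.514) = 1.122 × 0.9219 = 1.035 d.
L(t_c) = L₀ e^(−k_1 t_c) = 35.7 × 0.7189 = 25.66 mg/L, and at the critical point k_a D_c = k_1 L, so D_c = (0.319/1.21) × 25.66 = 6.766 mg/L.
Minimum DO = C_s − D_c = 10.9 − 6.766 = 4.134 mg/L.

t_c ≈ 1.03 d; D_c ≈ 6.77 mg/L; min DO ≈ 4.13 mg/L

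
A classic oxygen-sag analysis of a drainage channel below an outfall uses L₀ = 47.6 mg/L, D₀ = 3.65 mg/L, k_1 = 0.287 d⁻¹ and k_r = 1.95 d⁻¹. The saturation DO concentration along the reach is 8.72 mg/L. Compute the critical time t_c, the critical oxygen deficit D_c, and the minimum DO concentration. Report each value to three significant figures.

t_c ≈ 0.799 d; D_c ≈ 5.57 mg/L; min DO ≈ 3.15 mg/L

At the critical point dD/dt = 0, so k_1 L₀ e^(−k_1 t) = k_r D. Substituting D(t) from the Streeter–Phelps equation and solving for t gives
t_c = ln[(k_r/k_1)(1 − D₀(k_r−k_1)/(k_1 L₀))] / (k_r−k_1).
Here k_r−k_1 = 1.663 d⁻¹ and 1 − D₀(k_r−k_1)/(k_1 L₀) = 1 − 3.65×1.663/(0.287×47.6) = 0.5557, so
t_c = ln(6.794 × 0.5557) / 1.663 = 1.329 / 1.663 = 0.7989 d.
L(t_c) = L₀ e^(−k_1 t_c) = 47.6 × 0.7951 = 37.85 mg/L, and at the critical point k_r D_c = k_1 L, so D_c = (0.287/1.95) × 37.85 = 5.570 mg/L.
Minimum DO = C_s − D_c = 8.72 − 5.570 = 3.150 mg/L.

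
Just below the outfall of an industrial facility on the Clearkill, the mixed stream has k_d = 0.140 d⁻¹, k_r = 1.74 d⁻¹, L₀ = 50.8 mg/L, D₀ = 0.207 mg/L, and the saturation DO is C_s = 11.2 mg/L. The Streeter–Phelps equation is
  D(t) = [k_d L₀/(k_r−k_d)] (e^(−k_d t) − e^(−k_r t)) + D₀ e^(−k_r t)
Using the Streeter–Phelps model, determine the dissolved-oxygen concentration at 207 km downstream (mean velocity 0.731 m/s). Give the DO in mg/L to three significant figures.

Travel time t = x/v = 207 km / (0.731 m/s) = 207000 m / 0.731 m/s = 283200 s = 3.277 d.
k_d L₀/(k_r−k_d) = 0.140×50.8/(1.74−0.140) = 7.112/1.600 = 4.445 mg/L.
e^(−k_d t) = e^(−0.140×3.277) = 0.6320; e^(−k_r t) = e^(−1.74×3.277) = 0.003337.
D = 4.445 × (0.6320 − 0.003337) + 0.207 × 0.003337 = 2.794 + 0.0006907 = 2.795 mg/L.
DO = C_s − D = 11.2 − 2.795 = 8.405 mg/L.

DO ≈ 8.40 mg/L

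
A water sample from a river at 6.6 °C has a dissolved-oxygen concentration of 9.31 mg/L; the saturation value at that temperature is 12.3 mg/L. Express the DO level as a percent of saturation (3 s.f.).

75.7 % saturation

% saturation = C/C_s × 100 = 9.31/12.3 × 100 = 75.7 %.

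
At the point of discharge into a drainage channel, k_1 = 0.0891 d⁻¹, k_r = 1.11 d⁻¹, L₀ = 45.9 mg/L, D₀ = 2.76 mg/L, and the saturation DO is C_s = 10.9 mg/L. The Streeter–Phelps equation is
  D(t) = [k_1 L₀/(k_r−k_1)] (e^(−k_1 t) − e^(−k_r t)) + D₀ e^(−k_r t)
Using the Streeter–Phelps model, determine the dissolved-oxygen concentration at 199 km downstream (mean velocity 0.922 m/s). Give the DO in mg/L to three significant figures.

DO ≈ 7.77 mg/L

Travel time t = x/v = 199 km / (0.922 m/s) = 199000 m / 0.922 m/s = 215800 s = 2.498 d.
k_1 L₀/(k_r−k_1) = 0.0891×45.9/(1.11−0.0891) = 4.090/1.021 = 4.006 mg/L.
e^(−k_1 t) = e^(−0.0891×2.498) = 0.8005; e^(−k_r t) = e^(−1.11×2.498) = 0.06248.
D = 4.006 × (0.8005 − 0.06248) + 2.76 × 0.06248 = 2.956 + 0.1724 = 3.129 mg/L.
DO = C_s − D = 10.9 − 3.129 = 7.771 mg/L.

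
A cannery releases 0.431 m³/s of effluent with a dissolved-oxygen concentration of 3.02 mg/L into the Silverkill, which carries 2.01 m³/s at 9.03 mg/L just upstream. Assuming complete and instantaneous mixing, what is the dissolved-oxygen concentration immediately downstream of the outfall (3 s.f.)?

7.97 mg/L

Flow-weighted mixing: C = (Q_r C_r + Q_w C_w)/(Q_r + Q_w)
= (2.01×9.03 + 0.431×3.02)/(2.01 + 0.431) = 19.45/2.441 = 7.969 mg/L.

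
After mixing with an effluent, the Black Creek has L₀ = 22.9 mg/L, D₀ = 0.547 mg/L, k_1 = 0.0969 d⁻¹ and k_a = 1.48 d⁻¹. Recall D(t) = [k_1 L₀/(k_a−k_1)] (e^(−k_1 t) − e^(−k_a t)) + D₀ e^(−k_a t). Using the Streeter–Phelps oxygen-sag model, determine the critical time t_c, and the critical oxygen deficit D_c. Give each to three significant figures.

t_c = [1/(k_a−k_1)] ln[(k_a/k_1)(1 − D₀(k_a−k_1)/(k_1 L₀))]
= [1/(1.48−0.0969)] ln[(1.48/0.0969)(1 − 0.547×1.383/(0.0969×22.9))]
= (1/1.383) ln[15.27 × 0.6591] = 0.7230 × ln(10.07) = 0.7230 × 2.309 = 1.670 d.
L(t_c) = L₀ e^(−k_1 t_c) = 22.9 × 0.8506 = 19.48 mg/L, and at the critical point k_a D_c = k_1 L, so D_c = (0.0969/1.48) × 19.48 = 1.275 mg/L.

t_c ≈ 1.67 d; D_c ≈ 1.28 mg/L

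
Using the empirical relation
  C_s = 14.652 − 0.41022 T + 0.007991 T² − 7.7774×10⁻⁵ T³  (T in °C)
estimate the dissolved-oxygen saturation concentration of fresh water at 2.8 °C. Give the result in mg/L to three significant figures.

C_s ≈ 13.6 mg/L

C_s = 14.652 − 0.41022×2.8 + 0.007991×2.8² − 7.7774×10⁻⁵×2.8³ = 13.56 mg/L.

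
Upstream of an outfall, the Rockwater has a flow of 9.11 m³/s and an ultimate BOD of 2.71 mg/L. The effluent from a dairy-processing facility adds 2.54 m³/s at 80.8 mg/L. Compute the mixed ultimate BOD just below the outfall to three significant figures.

19.7 mg/L

Flow-weighted mixing: C = (Q_r C_r + Q_w C_w)/(Q_r + Q_w)
= (9.11×2.71 + 2.54×80.8)/(9.11 + 2.54) = 229.9/11.65 = 19.74 mg/L.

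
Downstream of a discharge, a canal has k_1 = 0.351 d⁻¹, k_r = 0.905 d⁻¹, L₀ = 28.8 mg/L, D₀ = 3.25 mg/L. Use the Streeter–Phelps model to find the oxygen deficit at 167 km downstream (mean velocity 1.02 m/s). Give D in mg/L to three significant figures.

Travel time t = x/v = 167 km / (1.02 m/s) = 167000 m / 1.02 m/s = 163700 s = 1.895 d.
k_1 L₀/(k_r−k_1) = 0.351×28.8/(0.905−0.351) = 10.11/0.5540 = 18.25 mg/L.
e^(−k_1 t) = e^(−0.351×1.895) = 0.5142; e^(−k_r t) = e^(−0.905×1.895) = 0.1800.
D = 18.25 × (0.5142 − 0.1800) + 3.25 × 0.1800 = 6.099 + 0.5849 = 6.684 mg/L.

D ≈ 6.68 mg/L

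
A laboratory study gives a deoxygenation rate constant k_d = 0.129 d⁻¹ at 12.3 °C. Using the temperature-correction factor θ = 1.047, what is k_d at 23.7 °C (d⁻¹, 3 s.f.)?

k_d ≈ 0.218 d⁻¹

k_d(T₂) = k_d(T₁) · θ^(T₂−T₁) = 0.129 × 1.047^(23.7−12.3)
= 0.129 × 1.047^11.4 = 0.129 × 1.688 = 0.2178 d⁻¹.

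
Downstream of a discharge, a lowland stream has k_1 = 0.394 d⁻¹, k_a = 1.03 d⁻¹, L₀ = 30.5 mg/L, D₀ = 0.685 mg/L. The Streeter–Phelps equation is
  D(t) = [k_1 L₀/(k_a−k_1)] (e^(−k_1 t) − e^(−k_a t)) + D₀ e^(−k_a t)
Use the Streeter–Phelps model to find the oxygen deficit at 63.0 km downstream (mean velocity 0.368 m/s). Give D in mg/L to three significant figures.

Travel time t = x/v = 63.0 km / (0.368 m/s) = 63000 m / 0.368 m/s = 171200 s = 1.981 d.
k_1 L₀/(k_a−k_1) = 0.394×30.5/(1.03−0.394) = 12.02/0.6360 = 18.89 mg/L.
e^(−k_1 t) = e^(−0.394×1.981) = 0.4581; e^(−k_a t) = e^(−1.03×1.981) = 0.1299.
D = 18.89 × (0.4581 − 0.1299) + 0.685 × 0.1299 = 6.201 + 0.08899 = 6.290 mg/L.

D ≈ 6.29 mg/L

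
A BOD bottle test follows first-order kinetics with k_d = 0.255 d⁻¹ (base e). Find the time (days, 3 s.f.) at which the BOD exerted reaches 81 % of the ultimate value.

y/L₀ = 1 − e^(−k_d t) = 0.81 ⇒ e^(−k_d t) = 0.190
t = −ln(0.190) / 0.255 = 1.661 / 0.255 = 6.513 d.

t ≈ 6.51 d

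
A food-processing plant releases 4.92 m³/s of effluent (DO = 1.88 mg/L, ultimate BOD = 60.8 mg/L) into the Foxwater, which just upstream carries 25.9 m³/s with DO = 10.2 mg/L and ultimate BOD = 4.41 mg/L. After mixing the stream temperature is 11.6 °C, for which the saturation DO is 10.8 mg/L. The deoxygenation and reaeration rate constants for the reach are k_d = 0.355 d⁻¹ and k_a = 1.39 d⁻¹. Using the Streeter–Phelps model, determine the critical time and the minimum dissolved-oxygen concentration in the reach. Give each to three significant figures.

t_c ≈ 0.794 d; minimum DO ≈ 8.22 mg/L

Mixed DO = (25.9×10.2 + 4.92×1.88)/(25.9+4.92) = 273.4/30.82 = 8.872 mg/L.
Mixed L₀ = (25.9×4.41 + 4.92×60.8)/(30.82) = 413.4/30.82 = 13.41 mg/L.
Initial deficit D₀ = C_s − DO₀ = 10.8 − 8.872 = 1.928 mg/L.
t_c = (1/1.035) ln[(1.39/0.355)(1 − 1.928×1.035/(0.355×13.41))] = 0.9662 × ln(2.274) = 0.7939 d.
D_c = (0.355/1.39) × 13.41 × e^(−0.355×0.7939) = 0.2554 × 13.41 × 0.7544 = 2.584 mg/L.
Minimum DO = 10.8 − 2.584 = 8.216 mg/L.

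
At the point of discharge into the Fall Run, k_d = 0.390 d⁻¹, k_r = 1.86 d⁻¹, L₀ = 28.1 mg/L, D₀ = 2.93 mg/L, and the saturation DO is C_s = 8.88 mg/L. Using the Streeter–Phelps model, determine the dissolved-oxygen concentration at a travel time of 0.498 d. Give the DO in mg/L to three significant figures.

DO ≈ 4.53 mg/L

k_d L₀/(k_r−k_d) = 0.390×28.1/(1.86−0.390) = 10.96/1.470 = 7.455 mg/L.
e^(−k_d t) = e^(−0.390×0.4980) = 0.8235; e^(−k_r t) = e^(−1.86×0.4980) = 0.3960.
D = 7.455 × (0.8235 − 0.3960) + 2.93 × 0.3960 = 3.187 + 1.160 = 4.347 mg/L.
DO = C_s − D = 8.88 − 4.347 = 4.533 mg/L.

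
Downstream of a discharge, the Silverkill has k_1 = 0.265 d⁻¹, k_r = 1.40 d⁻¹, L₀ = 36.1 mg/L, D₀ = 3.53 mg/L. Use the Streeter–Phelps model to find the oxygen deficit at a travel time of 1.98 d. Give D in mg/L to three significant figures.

D ≈ 4.68 mg/L

k_1 L₀/(k_r−k_1) = 0.265×36.1/(1.40−0.265) = 9.567/1.135 = 8.429 mg/L.
e^(−k_1 t) = e^(−0.265×1.980) = 0.5917; e^(−k_r t) = e^(−1.40×1.980) = 0.06254.
D = 8.429 × (0.5917 − 0.06254) + 3.53 × 0.06254 = 4.460 + 0.2208 = 4.681 mg/L.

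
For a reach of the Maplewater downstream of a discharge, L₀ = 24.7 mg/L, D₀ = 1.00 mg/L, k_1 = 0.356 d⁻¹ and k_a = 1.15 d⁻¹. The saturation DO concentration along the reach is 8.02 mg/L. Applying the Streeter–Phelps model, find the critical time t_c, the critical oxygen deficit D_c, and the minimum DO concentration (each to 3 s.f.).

t_c ≈ 1.36 d; D_c ≈ 4.72 mg/L; min DO ≈ 3.30 mg/L

t_c = [1/(k_a−k_1)] ln[(k_a/k_1)(1 − D₀(k_a−k_1)/(k_1 L₀))]
= [1/(1.15−0.356)] ln[(1.15/0.356)(1 − 1.00×0.7940/(0.356×24.7))]
= (1/0.7940) ln[3.230 × 0.9097] = 1.259 × ln(2.939) = 1.259 × 1.078 = 1.358 d.
L(t_c) = L₀ e^(−k_1 t_c) = 24.7 × 0.6167 = 15.23 mg/L, and at the critical point k_a D_c = k_1 L, so D_c = (0.356/1.15) × 15.23 = 4.716 mg/L.
Minimum DO = C_s − D_c = 8.02 − 4.716 = 3.304 mg/L.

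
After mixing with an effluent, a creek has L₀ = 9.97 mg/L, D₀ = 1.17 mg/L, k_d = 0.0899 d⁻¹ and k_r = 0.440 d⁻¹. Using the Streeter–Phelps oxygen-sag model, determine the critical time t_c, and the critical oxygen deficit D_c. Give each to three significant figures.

t_c ≈ 2.79 d; D_c ≈ 1.58 mg/L

With k_r/k_d = 4.894 and 1 − D₀(k_r−k_d)/(k_d L₀) = 0.5430,
t_c = ln(4.894 × 0.5430) / (0.440 − 0.0899) = ln(2.658) / 0.3501 = 0.9774/0.3501 = 2.792 d.
D_c = (k_d/k_r) L₀ e^(−k_d t_c) = (0.0899/0.440) × 9.97 × e^(−0.0899×2.792) = 0.2043 × 9.97 × 0.7780 = 1.585 mg/L.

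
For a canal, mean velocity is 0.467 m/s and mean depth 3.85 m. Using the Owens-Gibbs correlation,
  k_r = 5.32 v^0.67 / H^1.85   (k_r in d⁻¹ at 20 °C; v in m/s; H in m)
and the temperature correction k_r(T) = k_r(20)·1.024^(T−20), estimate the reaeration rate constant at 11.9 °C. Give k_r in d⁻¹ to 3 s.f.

k_r(20) = 5.32 × 0.467^0.67 / 3.85^1.85 = 5.32 × 0.6004 / 12.11 = 0.2638 d⁻¹.
k_r(11.9) = 0.2638 × 1.024^(11.9−20) = 0.2638 × 0.8252 = 0.2177 d⁻¹.

k_r ≈ 0.218 d⁻¹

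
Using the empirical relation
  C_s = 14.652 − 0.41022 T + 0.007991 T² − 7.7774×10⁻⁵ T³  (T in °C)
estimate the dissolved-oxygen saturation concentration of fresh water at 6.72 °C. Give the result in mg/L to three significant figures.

C_s = 14.652 − 0.41022×6.72 + 0.007991×6.72² − 7.7774×10⁻⁵×6.72³ = 12.23 mg/L.

C_s ≈ 12.2 mg/L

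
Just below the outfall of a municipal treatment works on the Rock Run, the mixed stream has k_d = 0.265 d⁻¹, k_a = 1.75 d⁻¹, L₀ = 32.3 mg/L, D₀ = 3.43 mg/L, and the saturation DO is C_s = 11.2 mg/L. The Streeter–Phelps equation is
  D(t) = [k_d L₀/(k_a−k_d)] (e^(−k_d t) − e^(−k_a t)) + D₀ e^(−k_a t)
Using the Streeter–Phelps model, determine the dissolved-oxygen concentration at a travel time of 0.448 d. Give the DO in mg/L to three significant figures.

k_d L₀/(k_a−k_d) = 0.265×32.3/(1.75−0.265) = 8.559/1.485 = 5.764 mg/L.
e^(−k_d t) = e^(−0.265×0.4480) = 0.8881; e^(−k_a t) = e^(−1.75×0.4480) = 0.4566.
D = 5.764 × (0.8881 − 0.4566) + 3.43 × 0.4566 = 2.487 + 1.566 = 4.053 mg/L.
DO = C_s − D = 11.2 − 4.053 = 7.147 mg/L.

DO ≈ 7.15 mg/L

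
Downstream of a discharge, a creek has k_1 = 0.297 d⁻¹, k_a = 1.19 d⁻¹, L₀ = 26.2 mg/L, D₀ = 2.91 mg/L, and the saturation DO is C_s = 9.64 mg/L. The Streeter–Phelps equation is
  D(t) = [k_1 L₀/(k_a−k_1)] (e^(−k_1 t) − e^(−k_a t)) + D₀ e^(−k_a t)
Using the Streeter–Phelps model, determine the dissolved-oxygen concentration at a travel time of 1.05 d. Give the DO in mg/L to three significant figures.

k_1 L₀/(k_a−k_1) = 0.297×26.2/(1.19−0.297) = 7.781/0.8930 = 8.714 mg/L.
e^(−k_1 t) = e^(−0.297×1.050) = 0.7321; e^(−k_a t) = e^(−1.19×1.050) = 0.2866.
D = 8.714 × (0.7321 − 0.2866) + 2.91 × 0.2866 = 3.881 + 0.8341 = 4.716 mg/L.
DO = C_s − D = 9.64 − 4.716 = 4.924 mg/L.

DO ≈ 4.92 mg/L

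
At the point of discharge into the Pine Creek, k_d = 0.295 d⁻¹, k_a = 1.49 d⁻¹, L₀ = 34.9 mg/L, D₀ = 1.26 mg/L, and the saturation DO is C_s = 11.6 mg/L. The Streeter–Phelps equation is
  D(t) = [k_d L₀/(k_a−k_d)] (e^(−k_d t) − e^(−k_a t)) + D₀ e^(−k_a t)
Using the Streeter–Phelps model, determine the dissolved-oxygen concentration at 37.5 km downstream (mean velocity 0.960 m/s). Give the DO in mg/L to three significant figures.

DO ≈ 7.81 mg/L

Travel time t = x/v = 37.5 km / (0.960 m/s) = 37500 m / 0.960 m/s = 39060 s = 0.4521 d.
k_d L₀/(k_a−k_d) = 0.295×34.9/(1.49−0.295) = 10.30/1.195 = 8.615 mg/L.
e^(−k_d t) = e^(−0.295×0.4521) = 0.8751; e^(−k_a t) = e^(−1.49×0.4521) = 0.5098.
D = 8.615 × (0.8751 − 0.5098) + 1.26 × 0.5098 = 3.147 + 0.6424 = 3.790 mg/L.
DO = C_s − D = 11.6 − 3.790 = 7.810 mg/L.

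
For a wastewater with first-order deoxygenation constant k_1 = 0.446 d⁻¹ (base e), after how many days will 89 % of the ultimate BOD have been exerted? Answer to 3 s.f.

y/L₀ = 1 − e^(−k_1 t) = 0.89 ⇒ e^(−k_1 t) = 0.110
t = −ln(0.110) / 0.446 = 2.207 / 0.446 = 4.949 d.

t ≈ 4.95 d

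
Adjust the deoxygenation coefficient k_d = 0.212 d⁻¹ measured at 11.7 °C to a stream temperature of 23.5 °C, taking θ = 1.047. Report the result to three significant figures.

k_d ≈ 0.365 d⁻¹

k_d(T₂) = k_d(T₁) · θ^(T₂−T₁) = 0.212 × 1.047^(23.5−11.7)
= 0.212 × 1.047^11.8 = 0.212 × 1.719 = 0.3645 d⁻¹.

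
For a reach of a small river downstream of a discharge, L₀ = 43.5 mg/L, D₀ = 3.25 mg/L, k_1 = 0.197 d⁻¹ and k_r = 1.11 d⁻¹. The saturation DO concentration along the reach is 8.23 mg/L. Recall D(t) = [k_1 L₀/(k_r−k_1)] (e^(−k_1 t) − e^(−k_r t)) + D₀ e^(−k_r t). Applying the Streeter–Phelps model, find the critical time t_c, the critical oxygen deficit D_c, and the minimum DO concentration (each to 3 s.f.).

t_c ≈ 1.43 d; D_c ≈ 5.83 mg/L; min DO ≈ 2.40 mg/L

t_c = [1/(k_r−k_1)] ln[(k_r/k_1)(1 − D₀(k_r−k_1)/(k_1 L₀))]
= [1/(1.11−0.197)] ln[(1.11/0.197)(1 − 3.25×0.9130/(0.197×43.5))]
= (1/0.9130) ln[5.635 × 0.6537] = 1.095 × ln(3.684) = 1.095 × 1.304 = 1.428 d.
L(t_c) = L₀ e^(−k_1 t_c) = 43.5 × 0.7548 = 32.83 mg/L, and at the critical point k_r D_c = k_1 L, so D_c = (0.197/1.11) × 32.83 = 5.827 mg/L.
Minimum DO = C_s − D_c = 8.23 − 5.827 = 2.403 mg/L.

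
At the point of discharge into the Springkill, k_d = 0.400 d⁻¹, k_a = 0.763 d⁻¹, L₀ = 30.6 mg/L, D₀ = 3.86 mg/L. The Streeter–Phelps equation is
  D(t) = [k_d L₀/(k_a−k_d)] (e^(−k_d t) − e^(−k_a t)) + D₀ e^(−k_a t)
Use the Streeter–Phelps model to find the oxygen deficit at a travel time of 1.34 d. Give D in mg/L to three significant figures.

D ≈ 8.99 mg/L

k_d L₀/(k_a−k_d) = 0.400×30.6/(0.763−0.400) = 12.24/0.3630 = 33.72 mg/L.
e^(−k_d t) = e^(−0.400×1.340) = 0.5851; e^(−k_a t) = e^(−0.763×1.340) = 0.3597.
D = 33.72 × (0.5851 − 0.3597) + 3.86 × 0.3597 = 7.599 + 1.389 = 8.987 mg/L.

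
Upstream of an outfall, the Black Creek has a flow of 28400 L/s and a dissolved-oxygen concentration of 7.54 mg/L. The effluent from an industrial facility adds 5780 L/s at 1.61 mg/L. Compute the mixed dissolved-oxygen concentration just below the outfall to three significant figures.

Flow-weighted mixing: C = (Q_r C_r + Q_w C_w)/(Q_r + Q_w)
= (28400×7.54 + 5780×1.61)/(28400 + 5780) = 223400/34180 = 6.537 mg/L.

6.54 mg/L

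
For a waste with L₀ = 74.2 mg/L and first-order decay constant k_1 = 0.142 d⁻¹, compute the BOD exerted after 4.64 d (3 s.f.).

y ≈ 35.8 mg/L

y_t = L₀(1 − e^(−k_1 t)) = 74.2 × (1 − e^(−0.142×4.64))
= 74.2 × (1 − 0.5174) = 74.2 × 0.4826 = 35.81 mg/L.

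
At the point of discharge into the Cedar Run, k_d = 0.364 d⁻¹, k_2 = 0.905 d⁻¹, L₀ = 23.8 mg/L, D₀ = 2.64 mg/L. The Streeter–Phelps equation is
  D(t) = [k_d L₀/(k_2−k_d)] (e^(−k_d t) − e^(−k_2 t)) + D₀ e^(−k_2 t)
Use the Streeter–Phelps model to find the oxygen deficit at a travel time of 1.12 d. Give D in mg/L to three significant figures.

D ≈ 5.80 mg/L

k_d L₀/(k_2−k_d) = 0.364×23.8/(0.905−0.364) = 8.663/0.5410 = 16.01 mg/L.
e^(−k_d t) = e^(−0.364×1.120) = 0.6652; e^(−k_2 t) = e^(−0.905×1.120) = 0.3629.
D = 16.01 × (0.6652 − 0.3629) + 2.64 × 0.3629 = 4.841 + 0.9581 = 5.799 mg/L.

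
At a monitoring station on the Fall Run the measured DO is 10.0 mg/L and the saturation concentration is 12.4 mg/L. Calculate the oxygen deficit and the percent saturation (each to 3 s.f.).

D = C_s − C = 12.4 − 10.0 = 2.40 mg/L.
% saturation = 10.0/12.4 × 100 = 80.6 %.

D ≈ 2.40 mg/L; 80.6 % saturation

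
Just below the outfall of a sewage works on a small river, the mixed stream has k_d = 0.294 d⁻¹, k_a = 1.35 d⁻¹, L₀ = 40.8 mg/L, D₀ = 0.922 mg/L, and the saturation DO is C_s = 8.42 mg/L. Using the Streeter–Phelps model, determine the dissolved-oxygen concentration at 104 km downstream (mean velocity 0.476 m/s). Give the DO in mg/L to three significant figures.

Travel time t = x/v = 104 km / (0.476 m/s) = 104000 m / 0.476 m/s = 218500 s = 2.529 d.
k_d L₀/(k_a−k_d) = 0.294×40.8/(1.35−0.294) = 12.00/1.056 = 11.36 mg/L.
e^(−k_d t) = e^(−0.294×2.529) = 0.4755; e^(−k_a t) = e^(−1.35×2.529) = 0.03291.
D = 11.36 × (0.4755 − 0.03291) + 0.922 × 0.03291 = 5.027 + 0.03035 = 5.057 mg/L.
DO = C_s − D = 8.42 − 5.057 = 3.363 mg/L.

DO ≈ 3.36 mg/L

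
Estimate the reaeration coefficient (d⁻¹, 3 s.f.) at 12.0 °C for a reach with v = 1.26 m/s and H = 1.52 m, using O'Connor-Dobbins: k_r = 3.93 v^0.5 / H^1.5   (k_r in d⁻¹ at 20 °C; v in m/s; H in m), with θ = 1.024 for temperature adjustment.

k_r(20) = 3.93 × 1.26^0.5 / 1.52^1.5 = 3.93 × 1.122 / 1.874 = 2.354 d⁻¹.
k_r(12.0) = 2.354 × 1.024^(12.0−20) = 2.354 × 0.8272 = 1.947 d⁻¹.

k_r ≈ 1.95 d⁻¹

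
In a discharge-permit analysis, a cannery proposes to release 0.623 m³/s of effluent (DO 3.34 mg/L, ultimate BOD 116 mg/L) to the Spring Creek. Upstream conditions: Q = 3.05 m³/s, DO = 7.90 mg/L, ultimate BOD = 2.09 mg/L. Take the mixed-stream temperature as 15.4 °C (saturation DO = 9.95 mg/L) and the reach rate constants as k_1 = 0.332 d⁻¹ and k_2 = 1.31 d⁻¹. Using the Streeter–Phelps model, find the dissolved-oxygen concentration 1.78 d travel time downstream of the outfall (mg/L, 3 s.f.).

Mixed DO = (3.05×7.90 + 0.623×3.34)/(3.05+0.623) = 26.18/3.673 = 7.127 mg/L.
Mixed L₀ = (3.05×2.09 + 0.623×116)/(3.673) = 78.64/3.673 = 21.41 mg/L.
Initial deficit D₀ = C_s − DO₀ = 9.95 − 7.127 = 2.823 mg/L.
D(1.78) = [0.332×21.41/(1.31−0.332)](e^(−0.332×1.78) − e^(−1.31×1.78)) + 2.823 e^(−1.31×1.78)
= 7.268 × (0.5538 − 0.09712) + 2.823 × 0.09712 = 3.593 mg/L.
DO = 9.95 − 3.593 = 6.357 mg/L.

DO ≈ 6.36 mg/L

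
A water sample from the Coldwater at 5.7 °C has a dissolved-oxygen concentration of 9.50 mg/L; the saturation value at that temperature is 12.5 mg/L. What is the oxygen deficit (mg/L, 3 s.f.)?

D ≈ 3.00 mg/L

D = C_s − C = 12.5 − 9.50 = 3.00 mg/L.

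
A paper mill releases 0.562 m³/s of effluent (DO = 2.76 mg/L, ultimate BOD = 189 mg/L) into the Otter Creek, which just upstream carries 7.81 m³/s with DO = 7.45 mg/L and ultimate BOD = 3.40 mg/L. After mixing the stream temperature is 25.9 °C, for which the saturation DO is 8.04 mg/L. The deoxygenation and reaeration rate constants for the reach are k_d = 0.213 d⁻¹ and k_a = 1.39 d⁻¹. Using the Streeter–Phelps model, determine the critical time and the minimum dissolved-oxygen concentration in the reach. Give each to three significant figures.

Mixed DO = (7.81×7.45 + 0.562×2.76)/(7.81+0.562) = 59.74/8.372 = 7.135 mg/L.
Mixed L₀ = (7.81×3.40 + 0.562×189)/(8.372) = 132.8/8.372 = 15.86 mg/L.
Initial deficit D₀ = C_s − DO₀ = 8.04 − 7.135 = 0.9048 mg/L.
t_c = (1/1.177) ln[(1.39/0.213)(1 − 0.9048×1.177/(0.213×15.86))] = 0.8496 × ln(4.468) = 1.272 d.
D_c = (0.213/1.39) × 15.86 × e^(−0.213×1.272) = 0.1532 × 15.86 × 0.7627 = 1.853 mg/L.
Minimum DO = 8.04 − 1.853 = 6.187 mg/L.

t_c ≈ 1.27 d; minimum DO ≈ 6.19 mg/L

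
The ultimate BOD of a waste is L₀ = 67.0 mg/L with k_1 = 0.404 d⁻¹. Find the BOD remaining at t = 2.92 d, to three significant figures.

L ≈ 20.6 mg/L

L_t = L₀ e^(−k_1 t) = 67.0 × e^(−0.404×2.92) = 67.0 × 0.3074 = 20.59 mg/L.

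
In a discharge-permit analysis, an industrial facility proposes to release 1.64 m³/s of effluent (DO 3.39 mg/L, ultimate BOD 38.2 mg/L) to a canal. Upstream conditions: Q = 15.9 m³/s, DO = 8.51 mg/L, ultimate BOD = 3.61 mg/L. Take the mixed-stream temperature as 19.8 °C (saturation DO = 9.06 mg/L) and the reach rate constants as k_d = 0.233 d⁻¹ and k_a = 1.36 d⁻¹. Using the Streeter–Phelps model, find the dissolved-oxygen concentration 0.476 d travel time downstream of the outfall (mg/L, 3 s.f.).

DO ≈ 8.00 mg/L

Mixed DO = (15.9×8.51 + 1.64×3.39)/(15.9+1.64) = 140.9/17.54 = 8.031 mg/L.
Mixed L₀ = (15.9×3.61 + 1.64×38.2)/(17.54) = 120.0/17.54 = 6.844 mg/L.
Initial deficit D₀ = C_s − DO₀ = 9.06 − 8.031 = 1.029 mg/L.
D(0.476) = [0.233×6.844/(1.36−0.233)](e^(−0.233×0.476) − e^(−1.36×0.476)) + 1.029 e^(−1.36×0.476)
= 1.415 × (0.8950 − 0.5234) + 1.029 × 0.5234 = 1.064 mg/L.
DO = 9.06 − 1.064 = 7.996 mg/L.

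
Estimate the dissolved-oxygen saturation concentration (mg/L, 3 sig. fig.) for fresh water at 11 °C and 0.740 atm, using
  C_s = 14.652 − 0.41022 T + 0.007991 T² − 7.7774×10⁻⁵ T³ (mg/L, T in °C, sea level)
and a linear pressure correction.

C_s ≈ 8.14 mg/L

At sea level: C_s = 14.652 − 0.41022×11 + 0.007991×11² − 7.7774×10⁻⁵×11³ = 11.00 mg/L.
Pressure correction: C_s' = 11.00 × 0.740 = 8.142 mg/L.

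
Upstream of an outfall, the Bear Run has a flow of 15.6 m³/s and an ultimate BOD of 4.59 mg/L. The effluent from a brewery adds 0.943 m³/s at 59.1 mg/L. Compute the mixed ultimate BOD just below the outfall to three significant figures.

Flow-weighted mixing: C = (Q_r C_r + Q_w C_w)/(Q_r + Q_w)
= (15.6×4.59 + 0.943×59.1)/(15.6 + 0.943) = 127.3/16.54 = 7.697 mg/L.

7.70 mg/L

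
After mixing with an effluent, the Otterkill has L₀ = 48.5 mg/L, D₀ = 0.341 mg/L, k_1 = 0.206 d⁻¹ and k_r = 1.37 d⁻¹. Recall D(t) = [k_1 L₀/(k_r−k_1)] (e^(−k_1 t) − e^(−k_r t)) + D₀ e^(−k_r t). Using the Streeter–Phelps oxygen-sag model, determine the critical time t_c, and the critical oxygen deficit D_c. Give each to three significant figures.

With k_r/k_1 = 6.650 and 1 − D₀(k_r−k_1)/(k_1 L₀) = 0.9603,
t_c = ln(6.650 × 0.9603) / (1.37 − 0.206) = ln(6.386) / 1.164 = 1.854/1.164 = 1.593 d.
D_c = (k_1/k_r) L₀ e^(−k_1 t_c) = (0.206/1.37) × 48.5 × e^(−0.206×1.593) = 0.1504 × 48.5 × 0.7203 = 5.253 mg/L.

t_c ≈ 1.59 d; D_c ≈ 5.25 mg/L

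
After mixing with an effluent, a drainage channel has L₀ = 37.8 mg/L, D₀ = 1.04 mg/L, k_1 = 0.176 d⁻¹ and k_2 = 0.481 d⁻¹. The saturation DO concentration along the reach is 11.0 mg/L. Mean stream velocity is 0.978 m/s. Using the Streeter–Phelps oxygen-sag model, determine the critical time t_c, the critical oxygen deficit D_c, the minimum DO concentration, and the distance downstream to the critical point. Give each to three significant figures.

At the critical point dD/dt = 0, so k_1 L₀ e^(−k_1 t) = k_2 D. Substituting D(t) from the Streeter–Phelps equation and solving for t gives
t_c = ln[(k_2/k_1)(1 − D₀(k_2−k_1)/(k_1 L₀))] / (k_2−k_1).
Here k_2−k_1 = 0.3050 d⁻¹ and 1 − D₀(k_2−k_1)/(k_1 L₀) = 1 − 1.04×0.3050/(0.176×37.8) = 0.9523, so
t_c = ln(2.733 × 0.9523) / 0.3050 = 0.9565 / 0.3050 = 3.136 d.
D_c = (k_1/k_2) L₀ e^(−k_1 t_c) = (0.176/0.481) × 37.8 × e^(−0.176×3.136) = 0.3659 × 37.8 × 0.5758 = 7.964 mg/L.
Minimum DO = C_s − D_c = 11.0 − 7.964 = 3.036 mg/L.
x_c = v t_c = 0.978 m/s × 3.136 d × 86400 s/d = 265000 m ≈ 265 km.

t_c ≈ 3.14 d; D_c ≈ 7.96 mg/L; min DO ≈ 3.04 mg/L; x_c ≈ 265 km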